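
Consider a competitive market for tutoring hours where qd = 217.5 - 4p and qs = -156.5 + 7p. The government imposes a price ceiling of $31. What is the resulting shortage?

Shortage = 33

Equilibrium price would be p* = 34, so the ceiling at 31 binds.
At p = 31: qd = 217.5 − 4(31) = 93.5, qs = -156.5 + 7(31) = 60.5.
Shortage = 93.5 − 60.5 = 33.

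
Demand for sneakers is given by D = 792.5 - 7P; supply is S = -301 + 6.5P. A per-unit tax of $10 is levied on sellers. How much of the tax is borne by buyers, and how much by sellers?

Pre-tax equilibrium: P* = 81, Q* = 225.5.
Tax on sellers shifts supply to S = -301 + 6.5(P − 10) = -366 + 6.5P.
792.5 - 7P = -366 + 6.5P gives buyer price Pb = 2317/27; sellers receive Ps = 2317/27 − 10 = 2047/27.
New quantity: Q = 792.5 − 7(2317/27) = 10357/54.
Buyer burden = 2317/27 − 81 = 130/27; seller burden = 81 − 2047/27 = 140/27.

Buyers bear 130/27, sellers bear 140/27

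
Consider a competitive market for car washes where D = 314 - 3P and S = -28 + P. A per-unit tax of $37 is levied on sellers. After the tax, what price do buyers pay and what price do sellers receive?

Buyers pay $94.75, sellers receive $57.75

Pre-tax equilibrium: P* = 85.5, Q* = 57.5.
Tax on sellers shifts supply to S = -28 + 1(P − 37) = -65 + P.
314 - 3P = -65 + P gives buyer price Pb = 94.75; sellers receive Ps = 94.75 − 37 = 57.75.
New quantity: Q = 314 − 3(94.75) = 29.75.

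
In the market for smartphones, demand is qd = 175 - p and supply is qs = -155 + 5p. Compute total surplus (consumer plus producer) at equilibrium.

Equilibrium: 175 - p = -155 + 5p gives p* = 55, q* = 120.
Demand choke price: p = 175; supply starts at p = 31.
CS = ½(175 − 55)(120) = 7200; PS = ½(55 − 31)(120) = 1440.

Total surplus = 8640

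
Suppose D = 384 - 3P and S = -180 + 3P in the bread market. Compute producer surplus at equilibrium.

Equilibrium: 384 - 3P = -180 + 3P gives P* = 94, Q* = 102.
Supply starts at P = 60 (where S = 0).
PS = ½(94 − 60)(102) = 1734.

Producer surplus = 1734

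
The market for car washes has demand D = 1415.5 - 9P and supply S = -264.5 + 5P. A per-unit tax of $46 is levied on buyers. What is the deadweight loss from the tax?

Deadweight loss = 23805/7

Pre-tax equilibrium: P* = 120, Q* = 335.5.
Tax on buyers shifts demand to D = 1415.5 − 9(P + 46) = 1001.5 - 9P.
1001.5 - 9P = -264.5 + 5P gives seller price Ps = 633/7; buyers pay Pb = 633/7 + 46 = 955/7.
New quantity: Q = 1415.5 − 9(955/7) = 2627/14.
DWL = ½ × 46 × (335.5 − 2627/14) = 23805/7.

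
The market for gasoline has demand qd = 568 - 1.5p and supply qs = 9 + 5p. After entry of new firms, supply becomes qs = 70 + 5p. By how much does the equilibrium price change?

Original equilibrium: p* = 86, q* = 439.
New equilibrium: 568 - 1.5p = 70 + 5p, so 498 = 6.5p and p' = 996/13; q' = 568 − 1.5(996/13) = 5890/13.
Change in price: 996/13 − 86 = -122/13.

Δp = -122/13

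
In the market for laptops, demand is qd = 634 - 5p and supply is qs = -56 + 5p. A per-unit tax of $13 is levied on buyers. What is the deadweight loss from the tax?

Deadweight loss = 211.25

Pre-tax equilibrium: p* = 69, q* = 289.
Tax on buyers shifts demand to qd = 634 − 5(p + 13) = 569 - 5p.
569 - 5p = -56 + 5p gives seller price ps = 62.5; buyers pay pb = 62.5 + 13 = 75.5.
New quantity: q = 634 − 5(75.5) = 256.5.
DWL = ½ × 13 × (289 − 256.5) = 211.25.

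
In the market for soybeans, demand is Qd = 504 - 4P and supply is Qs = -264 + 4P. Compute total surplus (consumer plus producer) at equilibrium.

Equilibrium: 504 - 4P = -264 + 4P gives P* = 96, Q* = 120.
Demand choke price: P = 126; supply starts at P = 66.
CS = ½(126 − 96)(120) = 1800; PS = ½(96 − 66)(120) = 1800.

Total surplus = 3600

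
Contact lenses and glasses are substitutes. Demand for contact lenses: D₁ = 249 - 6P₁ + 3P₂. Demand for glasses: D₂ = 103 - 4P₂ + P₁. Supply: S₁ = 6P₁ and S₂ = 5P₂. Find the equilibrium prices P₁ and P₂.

Market 1: 249 - 6P₁ + 3P₂ = 6P₁ → 12P₁ - 3P₂ = 249.
Market 2: 9P₂ - P₁ = 103.
Eliminating P₂: 9×(1) + 3×(2) gives 105P₁ = 2550, so P₁ = 170/7.
Back-substitute into (2): P₂ = (103 + 1×170/7) / 9 = 99/7.

P₁ = 170/7, P₂ = 99/7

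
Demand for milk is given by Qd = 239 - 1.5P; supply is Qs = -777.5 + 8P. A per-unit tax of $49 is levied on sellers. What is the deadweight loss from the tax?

Pre-tax equilibrium: P* = 107, Q* = 78.5.
Tax on sellers shifts supply to Qs = -777.5 + 8(P − 49) = -1169.5 + 8P.
239 - 1.5P = -1169.5 + 8P gives buyer price Pb = 2817/19; sellers receive Ps = 2817/19 − 49 = 1886/19.
New quantity: Q = 239 − 1.5(2817/19) = 631/38.
DWL = ½ × 49 × (78.5 − 631/38) = 28812/19.

Deadweight loss = 28812/19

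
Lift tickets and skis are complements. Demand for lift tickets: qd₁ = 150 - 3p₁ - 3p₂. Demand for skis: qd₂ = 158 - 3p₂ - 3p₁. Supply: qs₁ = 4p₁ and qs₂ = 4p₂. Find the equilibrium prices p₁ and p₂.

p₁ = 14.4, p₂ = 16.4

Market 1: 150 - 3p₁ - 3p₂ = 4p₁ → 7p₁ + 3p₂ = 150.
Market 2: 7p₂ + 3p₁ = 158.
Eliminating p₂: 7×(1) − 3×(2) gives 40p₁ = 576, so p₁ = 14.4.
Back-substitute into (2): p₂ = (158 − 3×14.4) / 7 = 16.4.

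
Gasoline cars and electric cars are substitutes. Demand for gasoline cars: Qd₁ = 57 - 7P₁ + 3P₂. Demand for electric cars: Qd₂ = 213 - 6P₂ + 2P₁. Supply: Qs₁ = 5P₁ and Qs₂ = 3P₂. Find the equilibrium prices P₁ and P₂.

P₁ = 192/17, P₂ = 445/17

Market 1: 57 - 7P₁ + 3P₂ = 5P₁ → 12P₁ - 3P₂ = 57.
Market 2: 9P₂ - 2P₁ = 213.
Eliminating P₂: 9×(1) + 3×(2) gives 102P₁ = 1152, so P₁ = 192/17.
Back-substitute into (2): P₂ = (213 + 2×192/17) / 9 = 445/17.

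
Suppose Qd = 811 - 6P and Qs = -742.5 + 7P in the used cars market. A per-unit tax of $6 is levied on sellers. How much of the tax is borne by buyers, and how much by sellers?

Buyers bear 42/13, sellers bear 36/13

Pre-tax equilibrium: P* = 119.5, Q* = 94.
Tax on sellers shifts supply to Qs = -742.5 + 7(P − 6) = -784.5 + 7P.
811 - 6P = -784.5 + 7P gives buyer price Pb = 3191/26; sellers receive Ps = 3191/26 − 6 = 3035/26.
New quantity: Q = 811 − 6(3191/26) = 970/13.
Buyer burden = 3191/26 − 119.5 = 42/13; seller burden = 119.5 − 3035/26 = 36/13.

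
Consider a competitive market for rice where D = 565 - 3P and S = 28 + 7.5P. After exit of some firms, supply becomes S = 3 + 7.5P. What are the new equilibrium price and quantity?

Original equilibrium: P* = 358/7, Q* = 2881/7.
New equilibrium: 565 - 3P = 3 + 7.5P, so 562 = 10.5P and P' = 1124/21; Q' = 565 − 3(1124/21) = 2831/7.

P' = 1124/21, Q' = 2831/7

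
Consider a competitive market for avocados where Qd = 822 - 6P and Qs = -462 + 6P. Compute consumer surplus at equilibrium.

Equilibrium: 822 - 6P = -462 + 6P gives P* = 107, Q* = 180.
Demand choke price (Qd = 0): P = 137.
CS = ½(137 − 107)(180) = 2700.

Consumer surplus = 2700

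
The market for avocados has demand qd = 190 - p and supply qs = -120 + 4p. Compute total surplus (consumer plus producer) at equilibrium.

Equilibrium: 190 - p = -120 + 4p gives p* = 62, q* = 128.
Demand choke price: p = 190; supply starts at p = 30.
CS = ½(190 − 62)(128) = 8192; PS = ½(62 − 30)(128) = 2048.

Total surplus = 10240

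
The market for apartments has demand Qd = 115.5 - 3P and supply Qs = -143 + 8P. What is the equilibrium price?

P* = 23.5

Set Qd = Qs: 115.5 - 3P = -143 + 8P.
258.5 = 11P, so P* = 23.5.
Q* = 115.5 − 3(23.5) = 45.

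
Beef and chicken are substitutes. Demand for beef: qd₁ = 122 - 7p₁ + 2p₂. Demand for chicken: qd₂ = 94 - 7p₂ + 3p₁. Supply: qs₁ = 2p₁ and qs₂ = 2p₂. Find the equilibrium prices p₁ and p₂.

p₁ = 1286/75, p₂ = 16.16

Market 1: 122 - 7p₁ + 2p₂ = 2p₁ → 9p₁ - 2p₂ = 122.
Market 2: 9p₂ - 3p₁ = 94.
Eliminating p₂: 9×(1) + 2×(2) gives 75p₁ = 1286, so p₁ = 1286/75.
Back-substitute into (2): p₂ = (94 + 3×1286/75) / 9 = 16.16.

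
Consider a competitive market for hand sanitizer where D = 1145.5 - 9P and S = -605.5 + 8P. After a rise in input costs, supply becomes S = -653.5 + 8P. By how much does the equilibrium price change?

ΔP = 48/17

Original equilibrium: P* = 103, Q* = 218.5.
New equilibrium: 1145.5 - 9P = -653.5 + 8P, so 1799 = 17P and P' = 1799/17; Q' = 1145.5 − 9(1799/17) = 6565/34.
Change in price: 1799/17 − 103 = 48/17.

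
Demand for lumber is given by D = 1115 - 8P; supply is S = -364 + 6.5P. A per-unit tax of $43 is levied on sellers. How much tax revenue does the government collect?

Tax revenue = 180557/29

Pre-tax equilibrium: P* = 102, Q* = 299.
Tax on sellers shifts supply to S = -364 + 6.5(P − 43) = -643.5 + 6.5P.
1115 - 8P = -643.5 + 6.5P gives buyer price Pb = 3517/29; sellers receive Ps = 3517/29 − 43 = 2270/29.
New quantity: Q = 1115 − 8(3517/29) = 4199/29.
Revenue = 43 × 4199/29 = 180557/29.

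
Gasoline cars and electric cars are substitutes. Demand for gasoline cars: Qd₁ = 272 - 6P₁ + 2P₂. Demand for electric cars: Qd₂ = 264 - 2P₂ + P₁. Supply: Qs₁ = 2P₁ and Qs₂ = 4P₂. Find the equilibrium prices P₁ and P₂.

P₁ = 1080/23, P₂ = 1192/23

Market 1: 272 - 6P₁ + 2P₂ = 2P₁ → 8P₁ - 2P₂ = 272.
Market 2: 6P₂ - P₁ = 264.
Eliminating P₂: 6×(1) + 2×(2) gives 46P₁ = 2160, so P₁ = 1080/23.
Back-substitute into (2): P₂ = (264 + 1×1080/23) / 6 = 1192/23.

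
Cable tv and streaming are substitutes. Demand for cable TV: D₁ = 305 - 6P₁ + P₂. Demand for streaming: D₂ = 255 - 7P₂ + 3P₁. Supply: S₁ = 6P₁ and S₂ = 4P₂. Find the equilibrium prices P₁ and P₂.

Market 1: 305 - 6P₁ + P₂ = 6P₁ → 12P₁ - P₂ = 305.
Market 2: 11P₂ - 3P₁ = 255.
Eliminating P₂: 11×(1) + 1×(2) gives 129P₁ = 3610, so P₁ = 3610/129.
Back-substitute into (2): P₂ = (255 + 3×3610/129) / 11 = 1325/43.

P₁ = 3610/129, P₂ = 1325/43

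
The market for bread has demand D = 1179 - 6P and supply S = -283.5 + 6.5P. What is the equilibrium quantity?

Set D = S: 1179 - 6P = -283.5 + 6.5P.
1462.5 = 12.5P, so P* = 117.
Q* = 1179 − 6(117) = 477.

Q* = 477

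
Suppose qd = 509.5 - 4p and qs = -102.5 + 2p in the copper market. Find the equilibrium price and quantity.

p* = 102, q* = 101.5

Set qd = qs: 509.5 - 4p = -102.5 + 2p.
612 = 6p, so p* = 102.
q* = 509.5 − 4(102) = 101.5.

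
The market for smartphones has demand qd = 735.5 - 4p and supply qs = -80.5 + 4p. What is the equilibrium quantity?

Set qd = qs: 735.5 - 4p = -80.5 + 4p.
816 = 8p, so p* = 102.
q* = 735.5 − 4(102) = 327.5.

q* = 327.5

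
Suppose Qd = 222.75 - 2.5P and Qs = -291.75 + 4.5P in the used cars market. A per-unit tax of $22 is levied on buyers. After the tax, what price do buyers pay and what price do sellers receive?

Pre-tax equilibrium: P* = 73.5, Q* = 39.
Tax on buyers shifts demand to Qd = 222.75 − 2.5(P + 22) = 167.75 - 2.5P.
167.75 - 2.5P = -291.75 + 4.5P gives seller price Ps = 919/14; buyers pay Pb = 919/14 + 22 = 1227/14.
New quantity: Q = 222.75 − 2.5(1227/14) = 51/14.

Buyers pay 1227/14, sellers receive 919/14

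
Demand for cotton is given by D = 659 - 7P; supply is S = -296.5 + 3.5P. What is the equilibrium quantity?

Set D = S: 659 - 7P = -296.5 + 3.5P.
955.5 = 10.5P, so P* = 91.
Q* = 659 − 7(91) = 22.

Q* = 22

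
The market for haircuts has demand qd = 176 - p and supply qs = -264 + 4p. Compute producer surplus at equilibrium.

Equilibrium: 176 - p = -264 + 4p gives p* = 88, q* = 88.
Supply starts at p = 66 (where qs = 0).
PS = ½(88 − 66)(88) = 968.

Producer surplus = 968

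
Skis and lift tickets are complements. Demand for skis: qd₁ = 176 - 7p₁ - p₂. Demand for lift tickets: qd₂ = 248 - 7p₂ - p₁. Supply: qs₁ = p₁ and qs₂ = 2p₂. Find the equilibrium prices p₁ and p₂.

p₁ = 1336/71, p₂ = 1808/71

Market 1: 176 - 7p₁ - p₂ = p₁ → 8p₁ + p₂ = 176.
Market 2: 9p₂ + p₁ = 248.
Eliminating p₂: 9×(1) − 1×(2) gives 71p₁ = 1336, so p₁ = 1336/71.
Back-substitute into (2): p₂ = (248 − 1×1336/71) / 9 = 1808/71.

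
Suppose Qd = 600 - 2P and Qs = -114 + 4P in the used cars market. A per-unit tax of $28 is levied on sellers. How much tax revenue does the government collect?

Tax revenue = 27272/3

Pre-tax equilibrium: P* = 119, Q* = 362.
Tax on sellers shifts supply to Qs = -114 + 4(P − 28) = -226 + 4P.
600 - 2P = -226 + 4P gives buyer price Pb = 413/3; sellers receive Ps = 413/3 − 28 = 329/3.
New quantity: Q = 600 − 2(413/3) = 974/3.
Revenue = 28 × 974/3 = 27272/3.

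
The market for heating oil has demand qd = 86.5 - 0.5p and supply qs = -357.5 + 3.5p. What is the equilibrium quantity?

q* = 31

Set qd = qs: 86.5 - 0.5p = -357.5 + 3.5p.
444 = 4p, so p* = 111.
q* = 86.5 − 0.5(111) = 31.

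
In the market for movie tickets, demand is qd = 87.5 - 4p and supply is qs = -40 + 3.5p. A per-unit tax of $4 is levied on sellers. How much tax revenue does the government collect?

Tax revenue = 722/15

Pre-tax equilibrium: p* = 17, q* = 19.5.
Tax on sellers shifts supply to qs = -40 + 3.5(p − 4) = -54 + 3.5p.
87.5 - 4p = -54 + 3.5p gives buyer price pb = 283/15; sellers receive ps = 283/15 − 4 = 223/15.
New quantity: q = 87.5 − 4(283/15) = 361/30.
Revenue = 4 × 361/30 = 722/15.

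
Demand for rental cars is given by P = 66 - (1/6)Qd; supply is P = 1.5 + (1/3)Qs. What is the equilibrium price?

Set the two price expressions equal: 66 - (1/6)Q = 1.5 + (1/3)Q.
64.5 = 0.5Q, so Q* = 129.
P* = 66 − (1/6)(129) = 44.5.

P* = 44.5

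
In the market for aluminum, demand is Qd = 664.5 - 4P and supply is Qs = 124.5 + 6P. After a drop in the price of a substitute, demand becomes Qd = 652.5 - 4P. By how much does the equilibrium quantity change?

Original equilibrium: P* = 54, Q* = 448.5.
New equilibrium: 652.5 - 4P = 124.5 + 6P, so 528 = 10P and P' = 52.8; Q' = 652.5 − 4(52.8) = 441.3.
Change in quantity: 441.3 − 448.5 = -7.2.

ΔQ = -7.2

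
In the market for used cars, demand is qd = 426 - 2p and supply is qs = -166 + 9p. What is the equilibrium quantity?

Set qd = qs: 426 - 2p = -166 + 9p.
592 = 11p, so p* = 592/11.
q* = 426 − 2(592/11) = 3502/11.

q* = 3502/11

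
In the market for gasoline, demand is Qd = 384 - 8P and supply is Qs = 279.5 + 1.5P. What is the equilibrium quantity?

Q* = 296

Set Qd = Qs: 384 - 8P = 279.5 + 1.5P.
104.5 = 9.5P, so P* = 11.
Q* = 384 − 8(11) = 296.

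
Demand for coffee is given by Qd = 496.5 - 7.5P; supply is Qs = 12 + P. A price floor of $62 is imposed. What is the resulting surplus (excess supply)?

Equilibrium price would be P* = 57, so the floor at 62 binds.
At P = 62: Qd = 31.5, Qs = 74.
Surplus = 74 − 31.5 = 42.5.

Surplus = 42.5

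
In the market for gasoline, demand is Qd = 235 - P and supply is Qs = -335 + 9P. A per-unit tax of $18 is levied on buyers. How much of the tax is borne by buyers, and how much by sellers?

Buyers bear $16.2, sellers bear $1.8

Pre-tax equilibrium: P* = 57, Q* = 178.
Tax on buyers shifts demand to Qd = 235 − 1(P + 18) = 217 - P.
217 - P = -335 + 9P gives seller price Ps = 55.2; buyers pay Pb = 55.2 + 18 = 73.2.
New quantity: Q = 235 − 1(73.2) = 161.8.
Buyer burden = 73.2 − 57 = 16.2; seller burden = 57 − 55.2 = 1.8.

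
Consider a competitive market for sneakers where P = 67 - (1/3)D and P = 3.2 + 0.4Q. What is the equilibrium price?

Set the two price expressions equal: 67 - (1/3)Q = 3.2 + 0.4Q.
63.8 = (11/15)Q, so Q* = 87.
P* = 67 − (1/3)(87) = 38.

P* = 38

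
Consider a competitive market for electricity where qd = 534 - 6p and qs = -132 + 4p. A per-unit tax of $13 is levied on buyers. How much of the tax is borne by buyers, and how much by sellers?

Buyers bear $5.2, sellers bear $7.8

Pre-tax equilibrium: p* = 66.6, q* = 134.4.
Tax on buyers shifts demand to qd = 534 − 6(p + 13) = 456 - 6p.
456 - 6p = -132 + 4p gives seller price ps = 58.8; buyers pay pb = 58.8 + 13 = 71.8.
New quantity: q = 534 − 6(71.8) = 103.2.
Buyer burden = 71.8 − 66.6 = 5.2; seller burden = 66.6 − 58.8 = 7.8.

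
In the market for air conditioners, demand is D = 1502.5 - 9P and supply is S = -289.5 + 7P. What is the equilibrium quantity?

Q* = 494.5

Set D = S: 1502.5 - 9P = -289.5 + 7P.
1792 = 16P, so P* = 112.
Q* = 1502.5 − 9(112) = 494.5.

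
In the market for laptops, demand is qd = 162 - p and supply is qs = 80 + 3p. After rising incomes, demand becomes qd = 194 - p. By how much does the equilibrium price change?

Original equilibrium: p* = 20.5, q* = 141.5.
New equilibrium: 194 - p = 80 + 3p, so 114 = 4p and p' = 28.5; q' = 194 − 1(28.5) = 165.5.
Change in price: 28.5 − 20.5 = 8.

Δp = 8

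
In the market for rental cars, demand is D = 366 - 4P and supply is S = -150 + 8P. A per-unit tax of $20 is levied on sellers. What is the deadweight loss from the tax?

Pre-tax equilibrium: P* = 43, Q* = 194.
Tax on sellers shifts supply to S = -150 + 8(P − 20) = -310 + 8P.
366 - 4P = -310 + 8P gives buyer price Pb = 169/3; sellers receive Ps = 169/3 − 20 = 109/3.
New quantity: Q = 366 − 4(169/3) = 422/3.
DWL = ½ × 20 × (194 − 422/3) = 1600/3.

Deadweight loss = 1600/3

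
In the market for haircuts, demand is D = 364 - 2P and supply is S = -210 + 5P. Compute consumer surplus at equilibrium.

Consumer surplus = 10000

Equilibrium: 364 - 2P = -210 + 5P gives P* = 82, Q* = 200.
Demand choke price (D = 0): P = 182.
CS = ½(182 − 82)(200) = 10000.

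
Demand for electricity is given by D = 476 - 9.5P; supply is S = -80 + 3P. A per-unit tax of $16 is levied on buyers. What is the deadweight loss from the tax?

Pre-tax equilibrium: P* = 44.48, Q* = 53.44.
Tax on buyers shifts demand to D = 476 − 9.5(P + 16) = 324 - 9.5P.
324 - 9.5P = -80 + 3P gives seller price Ps = 32.32; buyers pay Pb = 32.32 + 16 = 48.32.
New quantity: Q = 476 − 9.5(48.32) = 16.96.
DWL = ½ × 16 × (53.44 − 16.96) = 291.84.

Deadweight loss = 291.84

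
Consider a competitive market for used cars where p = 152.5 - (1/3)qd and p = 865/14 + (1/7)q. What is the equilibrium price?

p* = 89

Set the two price expressions equal: 152.5 - (1/3)q = 865/14 + (1/7)q.
635/7 = (10/21)q, so q* = 190.5.
p* = 152.5 − (1/3)(190.5) = 89.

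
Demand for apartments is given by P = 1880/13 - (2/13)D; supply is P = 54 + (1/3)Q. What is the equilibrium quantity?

Q* = 186

Set the two price expressions equal: 1880/13 - (2/13)Q = 54 + (1/3)Q.
1178/13 = (19/39)Q, so Q* = 186.
P* = 1880/13 − (2/13)(186) = 116.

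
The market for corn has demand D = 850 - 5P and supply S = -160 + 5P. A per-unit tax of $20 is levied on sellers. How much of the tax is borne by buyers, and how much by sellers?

Buyers bear $10, sellers bear $10

Pre-tax equilibrium: P* = 101, Q* = 345.
Tax on sellers shifts supply to S = -160 + 5(P − 20) = -260 + 5P.
850 - 5P = -260 + 5P gives buyer price Pb = 111; sellers receive Ps = 111 − 20 = 91.
New quantity: Q = 850 − 5(111) = 295.
Buyer burden = 111 − 101 = 10; seller burden = 101 − 91 = 10.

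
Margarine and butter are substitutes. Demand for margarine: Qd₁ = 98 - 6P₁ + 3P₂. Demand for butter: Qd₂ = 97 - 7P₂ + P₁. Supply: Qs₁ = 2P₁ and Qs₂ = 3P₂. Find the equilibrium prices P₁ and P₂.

P₁ = 1271/77, P₂ = 874/77

Market 1: 98 - 6P₁ + 3P₂ = 2P₁ → 8P₁ - 3P₂ = 98.
Market 2: 10P₂ - P₁ = 97.
Eliminating P₂: 10×(1) + 3×(2) gives 77P₁ = 1271, so P₁ = 1271/77.
Back-substitute into (2): P₂ = (97 + 1×1271/77) / 10 = 874/77.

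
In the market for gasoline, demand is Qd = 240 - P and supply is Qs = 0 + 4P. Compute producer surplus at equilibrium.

Equilibrium: 240 - P = 0 + 4P gives P* = 48, Q* = 192.
Supply starts at P = 0 (where Qs = 0).
PS = ½(48 − 0)(192) = 4608.

Producer surplus = 4608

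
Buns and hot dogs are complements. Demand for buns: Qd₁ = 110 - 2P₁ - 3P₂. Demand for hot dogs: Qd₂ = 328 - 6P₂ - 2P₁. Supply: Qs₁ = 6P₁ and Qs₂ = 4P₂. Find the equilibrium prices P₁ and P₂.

Market 1: 110 - 2P₁ - 3P₂ = 6P₁ → 8P₁ + 3P₂ = 110.
Market 2: 10P₂ + 2P₁ = 328.
Eliminating P₂: 10×(1) − 3×(2) gives 74P₁ = 116, so P₁ = 58/37.
Back-substitute into (2): P₂ = (328 − 2×58/37) / 10 = 1202/37.

P₁ = 58/37, P₂ = 1202/37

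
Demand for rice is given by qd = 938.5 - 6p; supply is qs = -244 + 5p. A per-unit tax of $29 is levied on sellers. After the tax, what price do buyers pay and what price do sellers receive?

Pre-tax equilibrium: p* = 107.5, q* = 293.5.
Tax on sellers shifts supply to qs = -244 + 5(p − 29) = -389 + 5p.
938.5 - 6p = -389 + 5p gives buyer price pb = 2655/22; sellers receive ps = 2655/22 − 29 = 2017/22.
New quantity: q = 938.5 − 6(2655/22) = 4717/22.

Buyers pay 2655/22, sellers receive 2017/22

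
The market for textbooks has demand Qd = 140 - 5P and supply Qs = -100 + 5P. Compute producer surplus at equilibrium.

Producer surplus = 40

Equilibrium: 140 - 5P = -100 + 5P gives P* = 24, Q* = 20.
Supply starts at P = 20 (where Qs = 0).
PS = ½(24 − 20)(20) = 40.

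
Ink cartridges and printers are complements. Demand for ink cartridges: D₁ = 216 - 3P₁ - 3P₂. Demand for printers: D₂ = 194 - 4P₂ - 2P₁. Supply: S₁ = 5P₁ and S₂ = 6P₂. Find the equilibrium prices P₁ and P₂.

Market 1: 216 - 3P₁ - 3P₂ = 5P₁ → 8P₁ + 3P₂ = 216.
Market 2: 10P₂ + 2P₁ = 194.
Eliminating P₂: 10×(1) − 3×(2) gives 74P₁ = 1578, so P₁ = 789/37.
Back-substitute into (2): P₂ = (194 − 2×789/37) / 10 = 560/37.

P₁ = 789/37, P₂ = 560/37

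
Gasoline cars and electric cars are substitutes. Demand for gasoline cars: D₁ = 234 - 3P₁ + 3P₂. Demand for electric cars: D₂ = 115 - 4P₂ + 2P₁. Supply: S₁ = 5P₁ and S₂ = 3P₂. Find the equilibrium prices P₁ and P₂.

P₁ = 39.66, P₂ = 27.76

Market 1: 234 - 3P₁ + 3P₂ = 5P₁ → 8P₁ - 3P₂ = 234.
Market 2: 7P₂ - 2P₁ = 115.
Eliminating P₂: 7×(1) + 3×(2) gives 50P₁ = 1983, so P₁ = 39.66.
Back-substitute into (2): P₂ = (115 + 2×39.66) / 7 = 27.76.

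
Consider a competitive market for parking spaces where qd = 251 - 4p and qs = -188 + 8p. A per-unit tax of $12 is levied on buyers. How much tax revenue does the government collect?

Tax revenue = 872

Pre-tax equilibrium: p* = 439/12, q* = 314/3.
Tax on buyers shifts demand to qd = 251 − 4(p + 12) = 203 - 4p.
203 - 4p = -188 + 8p gives seller price ps = 391/12; buyers pay pb = 391/12 + 12 = 535/12.
New quantity: q = 251 − 4(535/12) = 218/3.
Revenue = 12 × 218/3 = 872.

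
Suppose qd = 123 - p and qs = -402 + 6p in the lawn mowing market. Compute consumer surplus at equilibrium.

Equilibrium: 123 - p = -402 + 6p gives p* = 75, q* = 48.
Demand choke price (qd = 0): p = 123.
CS = ½(123 − 75)(48) = 1152.

Consumer surplus = 1152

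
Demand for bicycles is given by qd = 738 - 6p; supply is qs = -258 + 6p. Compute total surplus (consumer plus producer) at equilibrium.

Equilibrium: 738 - 6p = -258 + 6p gives p* = 83, q* = 240.
Demand choke price: p = 123; supply starts at p = 43.
CS = ½(123 − 83)(240) = 4800; PS = ½(83 − 43)(240) = 4800.

Total surplus = 9600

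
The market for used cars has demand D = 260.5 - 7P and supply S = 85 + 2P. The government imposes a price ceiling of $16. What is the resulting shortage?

Shortage = 31.5

Equilibrium price would be P* = 19.5, so the ceiling at 16 binds.
At P = 16: D = 260.5 − 7(16) = 148.5, S = 85 + 2(16) = 117.
Shortage = 148.5 − 117 = 31.5.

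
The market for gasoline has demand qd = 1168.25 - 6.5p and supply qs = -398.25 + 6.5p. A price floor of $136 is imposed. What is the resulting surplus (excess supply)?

Equilibrium price would be p* = 120.5, so the floor at 136 binds.
At p = 136: qd = 284.25, qs = 485.75.
Surplus = 485.75 − 284.25 = 201.5.

Surplus = 201.5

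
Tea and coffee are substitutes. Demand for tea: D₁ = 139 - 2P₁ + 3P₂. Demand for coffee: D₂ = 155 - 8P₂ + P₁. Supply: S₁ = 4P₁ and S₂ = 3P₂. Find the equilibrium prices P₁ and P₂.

Market 1: 139 - 2P₁ + 3P₂ = 4P₁ → 6P₁ - 3P₂ = 139.
Market 2: 11P₂ - P₁ = 155.
Eliminating P₂: 11×(1) + 3×(2) gives 63P₁ = 1994, so P₁ = 1994/63.
Back-substitute into (2): P₂ = (155 + 1×1994/63) / 11 = 1069/63.

P₁ = 1994/63, P₂ = 1069/63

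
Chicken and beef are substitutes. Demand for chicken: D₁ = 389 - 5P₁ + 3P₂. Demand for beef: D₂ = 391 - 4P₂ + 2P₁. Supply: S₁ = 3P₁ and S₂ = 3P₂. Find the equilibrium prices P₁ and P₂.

Market 1: 389 - 5P₁ + 3P₂ = 3P₁ → 8P₁ - 3P₂ = 389.
Market 2: 7P₂ - 2P₁ = 391.
Eliminating P₂: 7×(1) + 3×(2) gives 50P₁ = 3896, so P₁ = 77.92.
Back-substitute into (2): P₂ = (391 + 2×77.92) / 7 = 78.12.

P₁ = 77.92, P₂ = 78.12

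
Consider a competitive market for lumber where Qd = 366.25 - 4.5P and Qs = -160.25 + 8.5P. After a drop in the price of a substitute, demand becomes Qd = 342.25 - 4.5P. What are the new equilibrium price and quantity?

P' = 1005/26, Q' = 2188/13

Original equilibrium: P* = 40.5, Q* = 184.
New equilibrium: 342.25 - 4.5P = -160.25 + 8.5P, so 502.5 = 13P and P' = 1005/26; Q' = 342.25 − 4.5(1005/26) = 2188/13.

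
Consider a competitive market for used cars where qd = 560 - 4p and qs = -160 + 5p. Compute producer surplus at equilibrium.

Producer surplus = 5760

Equilibrium: 560 - 4p = -160 + 5p gives p* = 80, q* = 240.
Supply starts at p = 32 (where qs = 0).
PS = ½(80 − 32)(240) = 5760.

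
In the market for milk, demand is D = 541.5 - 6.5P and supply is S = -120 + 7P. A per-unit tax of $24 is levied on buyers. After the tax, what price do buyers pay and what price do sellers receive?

Buyers pay 553/9, sellers receive 337/9

Pre-tax equilibrium: P* = 49, Q* = 223.
Tax on buyers shifts demand to D = 541.5 − 6.5(P + 24) = 385.5 - 6.5P.
385.5 - 6.5P = -120 + 7P gives seller price Ps = 337/9; buyers pay Pb = 337/9 + 24 = 553/9.
New quantity: Q = 541.5 − 6.5(553/9) = 1279/9.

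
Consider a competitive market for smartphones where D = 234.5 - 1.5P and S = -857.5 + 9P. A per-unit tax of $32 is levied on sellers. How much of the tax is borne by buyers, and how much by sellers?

Buyers bear 192/7, sellers bear 32/7

Pre-tax equilibrium: P* = 104, Q* = 78.5.
Tax on sellers shifts supply to S = -857.5 + 9(P − 32) = -1145.5 + 9P.
234.5 - 1.5P = -1145.5 + 9P gives buyer price Pb = 920/7; sellers receive Ps = 920/7 − 32 = 696/7.
New quantity: Q = 234.5 − 1.5(920/7) = 523/14.
Buyer burden = 920/7 − 104 = 192/7; seller burden = 104 − 696/7 = 32/7.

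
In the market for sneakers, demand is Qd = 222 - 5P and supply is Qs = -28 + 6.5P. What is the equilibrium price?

Set Qd = Qs: 222 - 5P = -28 + 6.5P.
250 = 11.5P, so P* = 500/23.
Q* = 222 − 5(500/23) = 2606/23.

P* = 500/23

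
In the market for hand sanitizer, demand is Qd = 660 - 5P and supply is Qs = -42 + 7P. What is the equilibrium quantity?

Set Qd = Qs: 660 - 5P = -42 + 7P.
702 = 12P, so P* = 58.5.
Q* = 660 − 5(58.5) = 367.5.

Q* = 367.5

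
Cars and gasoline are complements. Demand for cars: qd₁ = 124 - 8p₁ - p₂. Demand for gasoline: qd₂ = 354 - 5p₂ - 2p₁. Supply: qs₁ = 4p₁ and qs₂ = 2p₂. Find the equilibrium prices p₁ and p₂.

Market 1: 124 - 8p₁ - p₂ = 4p₁ → 12p₁ + p₂ = 124.
Market 2: 7p₂ + 2p₁ = 354.
Eliminating p₂: 7×(1) − 1×(2) gives 82p₁ = 514, so p₁ = 257/41.
Back-substitute into (2): p₂ = (354 − 2×257/41) / 7 = 2000/41.

p₁ = 257/41, p₂ = 2000/41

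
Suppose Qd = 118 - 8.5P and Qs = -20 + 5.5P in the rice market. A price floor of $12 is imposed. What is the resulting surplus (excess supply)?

Equilibrium price would be P* = 69/7, so the floor at 12 binds.
At P = 12: Qd = 16, Qs = 46.
Surplus = 46 − 16 = 30.

Surplus = 30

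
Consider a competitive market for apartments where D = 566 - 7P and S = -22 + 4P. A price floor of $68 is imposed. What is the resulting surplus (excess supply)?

Equilibrium price would be P* = 588/11, so the floor at 68 binds.
At P = 68: D = 90, S = 250.
Surplus = 250 − 90 = 160.

Surplus = 160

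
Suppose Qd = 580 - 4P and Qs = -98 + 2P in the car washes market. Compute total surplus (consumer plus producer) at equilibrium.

Total surplus = 6144

Equilibrium: 580 - 4P = -98 + 2P gives P* = 113, Q* = 128.
Demand choke price: P = 145; supply starts at P = 49.
CS = ½(145 − 113)(128) = 2048; PS = ½(113 − 49)(128) = 4096.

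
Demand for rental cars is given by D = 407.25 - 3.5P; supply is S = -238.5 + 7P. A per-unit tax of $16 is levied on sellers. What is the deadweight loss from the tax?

Deadweight loss = 896/3

Pre-tax equilibrium: P* = 61.5, Q* = 192.
Tax on sellers shifts supply to S = -238.5 + 7(P − 16) = -350.5 + 7P.
407.25 - 3.5P = -350.5 + 7P gives buyer price Pb = 433/6; sellers receive Ps = 433/6 − 16 = 337/6.
New quantity: Q = 407.25 − 3.5(433/6) = 464/3.
DWL = ½ × 16 × (192 − 464/3) = 896/3.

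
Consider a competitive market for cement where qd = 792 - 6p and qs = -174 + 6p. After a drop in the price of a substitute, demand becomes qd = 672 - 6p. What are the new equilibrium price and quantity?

Original equilibrium: p* = 80.5, q* = 309.
New equilibrium: 672 - 6p = -174 + 6p, so 846 = 12p and p' = 70.5; q' = 672 − 6(70.5) = 249.

p' = 70.5, q' = 249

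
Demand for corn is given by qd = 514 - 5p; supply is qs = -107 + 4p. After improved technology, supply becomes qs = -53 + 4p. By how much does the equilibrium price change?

Original equilibrium: p* = 69, q* = 169.
New equilibrium: 514 - 5p = -53 + 4p, so 567 = 9p and p' = 63; q' = 514 − 5(63) = 199.
Change in price: 63 − 69 = -6.

Δp = -6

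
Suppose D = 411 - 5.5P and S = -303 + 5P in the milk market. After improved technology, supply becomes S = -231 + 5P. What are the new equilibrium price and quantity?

P' = 428/7, Q' = 523/7

Original equilibrium: P* = 68, Q* = 37.
New equilibrium: 411 - 5.5P = -231 + 5P, so 642 = 10.5P and P' = 428/7; Q' = 411 − 5.5(428/7) = 523/7.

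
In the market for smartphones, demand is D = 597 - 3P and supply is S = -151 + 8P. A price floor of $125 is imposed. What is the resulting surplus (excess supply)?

Surplus = 627

Equilibrium price would be P* = 68, so the floor at 125 binds.
At P = 125: D = 222, S = 849.
Surplus = 849 − 222 = 627.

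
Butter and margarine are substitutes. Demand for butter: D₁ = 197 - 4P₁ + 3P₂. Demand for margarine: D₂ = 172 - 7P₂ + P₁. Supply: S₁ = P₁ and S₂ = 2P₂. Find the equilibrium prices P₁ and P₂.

P₁ = 54.5, P₂ = 151/6

Market 1: 197 - 4P₁ + 3P₂ = P₁ → 5P₁ - 3P₂ = 197.
Market 2: 9P₂ - P₁ = 172.
Eliminating P₂: 9×(1) + 3×(2) gives 42P₁ = 2289, so P₁ = 54.5.
Back-substitute into (2): P₂ = (172 + 1×54.5) / 9 = 151/6.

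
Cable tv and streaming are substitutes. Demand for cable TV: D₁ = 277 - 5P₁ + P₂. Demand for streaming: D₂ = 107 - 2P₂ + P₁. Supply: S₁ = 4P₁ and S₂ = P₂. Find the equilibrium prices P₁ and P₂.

Market 1: 277 - 5P₁ + P₂ = 4P₁ → 9P₁ - P₂ = 277.
Market 2: 3P₂ - P₁ = 107.
Eliminating P₂: 3×(1) + 1×(2) gives 26P₁ = 938, so P₁ = 469/13.
Back-substitute into (2): P₂ = (107 + 1×469/13) / 3 = 620/13.

P₁ = 469/13, P₂ = 620/13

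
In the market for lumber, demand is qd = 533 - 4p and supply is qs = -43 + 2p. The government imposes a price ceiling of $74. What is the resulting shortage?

Shortage = 132

Equilibrium price would be p* = 96, so the ceiling at 74 binds.
At p = 74: qd = 533 − 4(74) = 237, qs = -43 + 2(74) = 105.
Shortage = 237 − 105 = 132.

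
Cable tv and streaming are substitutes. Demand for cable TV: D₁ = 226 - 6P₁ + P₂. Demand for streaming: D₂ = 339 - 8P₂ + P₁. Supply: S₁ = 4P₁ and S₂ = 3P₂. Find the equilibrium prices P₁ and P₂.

P₁ = 2825/109, P₂ = 3616/109

Market 1: 226 - 6P₁ + P₂ = 4P₁ → 10P₁ - P₂ = 226.
Market 2: 11P₂ - P₁ = 339.
Eliminating P₂: 11×(1) + 1×(2) gives 109P₁ = 2825, so P₁ = 2825/109.
Back-substitute into (2): P₂ = (339 + 1×2825/109) / 11 = 3616/109.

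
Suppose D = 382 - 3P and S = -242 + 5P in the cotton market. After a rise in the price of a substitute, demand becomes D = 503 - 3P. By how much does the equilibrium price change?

ΔP = 15.125

Original equilibrium: P* = 78, Q* = 148.
New equilibrium: 503 - 3P = -242 + 5P, so 745 = 8P and P' = 93.125; Q' = 503 − 3(93.125) = 223.625.
Change in price: 93.125 − 78 = 15.125.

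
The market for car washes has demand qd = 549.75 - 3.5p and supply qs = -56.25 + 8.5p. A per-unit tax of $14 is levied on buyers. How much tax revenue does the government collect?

Pre-tax equilibrium: p* = 50.5, q* = 373.
Tax on buyers shifts demand to qd = 549.75 − 3.5(p + 14) = 500.75 - 3.5p.
500.75 - 3.5p = -56.25 + 8.5p gives seller price ps = 557/12; buyers pay pb = 557/12 + 14 = 725/12.
New quantity: q = 549.75 − 3.5(725/12) = 8119/24.
Revenue = 14 × 8119/24 = 56833/12.

Tax revenue = 56833/12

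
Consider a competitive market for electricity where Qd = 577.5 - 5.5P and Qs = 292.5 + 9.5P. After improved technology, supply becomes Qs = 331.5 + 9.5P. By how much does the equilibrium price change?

ΔP = -2.6

Original equilibrium: P* = 19, Q* = 473.
New equilibrium: 577.5 - 5.5P = 331.5 + 9.5P, so 246 = 15P and P' = 16.4; Q' = 577.5 − 5.5(16.4) = 487.3.
Change in price: 16.4 − 19 = -2.6.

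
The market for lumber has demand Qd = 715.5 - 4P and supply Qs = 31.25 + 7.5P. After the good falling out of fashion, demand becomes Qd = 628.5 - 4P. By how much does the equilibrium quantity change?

Original equilibrium: P* = 59.5, Q* = 477.5.
New equilibrium: 628.5 - 4P = 31.25 + 7.5P, so 597.25 = 11.5P and P' = 2389/46; Q' = 628.5 − 4(2389/46) = 19355/46.
Change in quantity: 19355/46 − 477.5 = -1305/23.

ΔQ = -1305/23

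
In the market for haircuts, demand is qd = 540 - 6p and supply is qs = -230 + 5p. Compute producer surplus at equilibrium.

Producer surplus = 1440

Equilibrium: 540 - 6p = -230 + 5p gives p* = 70, q* = 120.
Supply starts at p = 46 (where qs = 0).
PS = ½(70 − 46)(120) = 1440.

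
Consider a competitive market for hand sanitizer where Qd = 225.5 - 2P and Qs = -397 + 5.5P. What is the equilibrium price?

Set Qd = Qs: 225.5 - 2P = -397 + 5.5P.
622.5 = 7.5P, so P* = 83.
Q* = 225.5 − 2(83) = 59.5.

P* = 83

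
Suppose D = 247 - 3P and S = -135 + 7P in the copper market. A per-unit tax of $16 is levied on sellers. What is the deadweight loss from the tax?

Deadweight loss = 268.8

Pre-tax equilibrium: P* = 38.2, Q* = 132.4.
Tax on sellers shifts supply to S = -135 + 7(P − 16) = -247 + 7P.
247 - 3P = -247 + 7P gives buyer price Pb = 49.4; sellers receive Ps = 49.4 − 16 = 33.4.
New quantity: Q = 247 − 3(49.4) = 98.8.
DWL = ½ × 16 × (132.4 − 98.8) = 268.8.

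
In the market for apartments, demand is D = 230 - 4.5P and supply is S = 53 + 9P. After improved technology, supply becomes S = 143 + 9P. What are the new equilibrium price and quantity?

P' = 58/9, Q' = 201

Original equilibrium: P* = 118/9, Q* = 171.
New equilibrium: 230 - 4.5P = 143 + 9P, so 87 = 13.5P and P' = 58/9; Q' = 230 − 4.5(58/9) = 201.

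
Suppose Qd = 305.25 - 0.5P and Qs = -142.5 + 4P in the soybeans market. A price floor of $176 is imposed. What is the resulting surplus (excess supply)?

Surplus = 344.25

Equilibrium price would be P* = 99.5, so the floor at 176 binds.
At P = 176: Qd = 217.25, Qs = 561.5.
Surplus = 561.5 − 217.25 = 344.25.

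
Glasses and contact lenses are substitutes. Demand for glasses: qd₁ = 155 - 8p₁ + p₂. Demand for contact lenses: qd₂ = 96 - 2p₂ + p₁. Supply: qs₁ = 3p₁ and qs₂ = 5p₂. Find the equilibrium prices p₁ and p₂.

Market 1: 155 - 8p₁ + p₂ = 3p₁ → 11p₁ - p₂ = 155.
Market 2: 7p₂ - p₁ = 96.
Eliminating p₂: 7×(1) + 1×(2) gives 76p₁ = 1181, so p₁ = 1181/76.
Back-substitute into (2): p₂ = (96 + 1×1181/76) / 7 = 1211/76.

p₁ = 1181/76, p₂ = 1211/76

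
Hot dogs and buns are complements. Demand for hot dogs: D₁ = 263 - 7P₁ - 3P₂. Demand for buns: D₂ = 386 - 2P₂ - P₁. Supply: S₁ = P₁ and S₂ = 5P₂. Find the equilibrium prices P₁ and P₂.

Market 1: 263 - 7P₁ - 3P₂ = P₁ → 8P₁ + 3P₂ = 263.
Market 2: 7P₂ + P₁ = 386.
Eliminating P₂: 7×(1) − 3×(2) gives 53P₁ = 683, so P₁ = 683/53.
Back-substitute into (2): P₂ = (386 − 1×683/53) / 7 = 2825/53.

P₁ = 683/53, P₂ = 2825/53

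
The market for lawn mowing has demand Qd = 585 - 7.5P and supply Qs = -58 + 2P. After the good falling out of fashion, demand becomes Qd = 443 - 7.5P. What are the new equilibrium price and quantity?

P' = 1002/19, Q' = 902/19

Original equilibrium: P* = 1286/19, Q* = 1470/19.
New equilibrium: 443 - 7.5P = -58 + 2P, so 501 = 9.5P and P' = 1002/19; Q' = 443 − 7.5(1002/19) = 902/19.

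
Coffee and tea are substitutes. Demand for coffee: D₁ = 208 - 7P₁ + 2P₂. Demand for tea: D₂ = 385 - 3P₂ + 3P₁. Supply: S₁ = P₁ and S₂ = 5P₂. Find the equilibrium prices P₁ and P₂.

P₁ = 1217/29, P₂ = 1852/29

Market 1: 208 - 7P₁ + 2P₂ = P₁ → 8P₁ - 2P₂ = 208.
Market 2: 8P₂ - 3P₁ = 385.
Eliminating P₂: 8×(1) + 2×(2) gives 58P₁ = 2434, so P₁ = 1217/29.
Back-substitute into (2): P₂ = (385 + 3×1217/29) / 8 = 1852/29.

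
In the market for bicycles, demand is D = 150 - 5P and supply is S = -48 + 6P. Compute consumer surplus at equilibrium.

Equilibrium: 150 - 5P = -48 + 6P gives P* = 18, Q* = 60.
Demand choke price (D = 0): P = 30.
CS = ½(30 − 18)(60) = 360.

Consumer surplus = 360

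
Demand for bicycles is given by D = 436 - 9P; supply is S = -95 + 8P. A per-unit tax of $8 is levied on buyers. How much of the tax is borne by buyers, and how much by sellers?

Buyers bear 64/17, sellers bear 72/17

Pre-tax equilibrium: P* = 531/17, Q* = 2633/17.
Tax on buyers shifts demand to D = 436 − 9(P + 8) = 364 - 9P.
364 - 9P = -95 + 8P gives seller price Ps = 27; buyers pay Pb = 27 + 8 = 35.
New quantity: Q = 436 − 9(35) = 121.
Buyer burden = 35 − 531/17 = 64/17; seller burden = 531/17 − 27 = 72/17.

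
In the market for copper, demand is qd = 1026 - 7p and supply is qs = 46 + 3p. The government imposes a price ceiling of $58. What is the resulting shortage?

Equilibrium price would be p* = 98, so the ceiling at 58 binds.
At p = 58: qd = 1026 − 7(58) = 620, qs = 46 + 3(58) = 220.
Shortage = 620 − 220 = 400.

Shortage = 400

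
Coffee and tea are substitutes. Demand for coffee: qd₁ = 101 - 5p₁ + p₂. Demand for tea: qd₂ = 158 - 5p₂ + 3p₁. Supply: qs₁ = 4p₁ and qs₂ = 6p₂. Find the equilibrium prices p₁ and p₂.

Market 1: 101 - 5p₁ + p₂ = 4p₁ → 9p₁ - p₂ = 101.
Market 2: 11p₂ - 3p₁ = 158.
Eliminating p₂: 11×(1) + 1×(2) gives 96p₁ = 1269, so p₁ = 13.21875.
Back-substitute into (2): p₂ = (158 + 3×13.21875) / 11 = 17.96875.

p₁ = 13.21875, p₂ = 17.96875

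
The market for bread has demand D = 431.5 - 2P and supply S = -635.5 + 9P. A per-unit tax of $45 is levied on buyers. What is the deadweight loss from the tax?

Deadweight loss = 18225/11

Pre-tax equilibrium: P* = 97, Q* = 237.5.
Tax on buyers shifts demand to D = 431.5 − 2(P + 45) = 341.5 - 2P.
341.5 - 2P = -635.5 + 9P gives seller price Ps = 977/11; buyers pay Pb = 977/11 + 45 = 1472/11.
New quantity: Q = 431.5 − 2(1472/11) = 3605/22.
DWL = ½ × 45 × (237.5 − 3605/22) = 18225/11.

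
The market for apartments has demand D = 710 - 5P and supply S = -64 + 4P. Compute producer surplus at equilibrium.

Equilibrium: 710 - 5P = -64 + 4P gives P* = 86, Q* = 280.
Supply starts at P = 16 (where S = 0).
PS = ½(86 − 16)(280) = 9800.

Producer surplus = 9800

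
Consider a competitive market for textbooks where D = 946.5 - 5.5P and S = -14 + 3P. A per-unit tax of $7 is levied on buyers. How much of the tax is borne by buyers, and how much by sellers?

Pre-tax equilibrium: P* = 113, Q* = 325.
Tax on buyers shifts demand to D = 946.5 − 5.5(P + 7) = 908 - 5.5P.
908 - 5.5P = -14 + 3P gives seller price Ps = 1844/17; buyers pay Pb = 1844/17 + 7 = 1963/17.
New quantity: Q = 946.5 − 5.5(1963/17) = 5294/17.
Buyer burden = 1963/17 − 113 = 42/17; seller burden = 113 − 1844/17 = 77/17.

Buyers bear 42/17, sellers bear 77/17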